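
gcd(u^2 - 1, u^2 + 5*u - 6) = u - 1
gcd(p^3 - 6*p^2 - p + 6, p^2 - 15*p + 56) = 1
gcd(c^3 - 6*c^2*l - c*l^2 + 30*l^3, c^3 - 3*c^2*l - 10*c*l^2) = c^2 - 3*c*l - 10*l^2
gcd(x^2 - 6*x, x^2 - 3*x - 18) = x - 6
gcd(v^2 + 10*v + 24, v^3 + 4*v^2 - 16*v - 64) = v + 4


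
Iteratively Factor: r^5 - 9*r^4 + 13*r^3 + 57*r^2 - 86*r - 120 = (r + 2)*(r^4 - 11*r^3 + 35*r^2 - 13*r - 60) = (r + 1)*(r + 2)*(r^3 - 12*r^2 + 47*r - 60) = (r - 3)*(r + 1)*(r + 2)*(r^2 - 9*r + 20) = (r - 4)*(r - 3)*(r + 1)*(r + 2)*(r - 5)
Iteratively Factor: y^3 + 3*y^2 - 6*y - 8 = (y - 2)*(y^2 + 5*y + 4) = (y - 2)*(y + 4)*(y + 1)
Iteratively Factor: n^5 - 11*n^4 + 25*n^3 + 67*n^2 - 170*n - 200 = (n - 5)*(n^4 - 6*n^3 - 5*n^2 + 42*n + 40) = (n - 5)*(n + 2)*(n^3 - 8*n^2 + 11*n + 20) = (n - 5)*(n - 4)*(n + 2)*(n^2 - 4*n - 5) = (n - 5)*(n - 4)*(n + 1)*(n + 2)*(n - 5)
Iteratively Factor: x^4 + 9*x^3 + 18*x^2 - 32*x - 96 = (x + 4)*(x^3 + 5*x^2 - 2*x - 24) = (x + 3)*(x + 4)*(x^2 + 2*x - 8) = (x - 2)*(x + 3)*(x + 4)*(x + 4)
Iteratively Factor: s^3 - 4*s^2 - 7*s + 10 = (s - 5)*(s^2 + s - 2) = (s - 5)*(s + 2)*(s - 1)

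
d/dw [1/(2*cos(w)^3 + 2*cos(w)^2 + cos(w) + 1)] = (6*cos(w)^2 + 4*cos(w) + 1)*sin(w)/((2*sin(w)^2 - 3)^2*(cos(w) + 1)^2)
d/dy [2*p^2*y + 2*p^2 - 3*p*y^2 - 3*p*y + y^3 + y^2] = 2*p^2 - 6*p*y - 3*p + 3*y^2 + 2*y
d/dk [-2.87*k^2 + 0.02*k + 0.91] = 0.02 - 5.74*k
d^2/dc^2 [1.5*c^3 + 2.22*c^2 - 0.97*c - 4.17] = 9.0*c + 4.44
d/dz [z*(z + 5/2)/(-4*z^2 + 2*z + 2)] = (12*z^2 + 4*z + 5)/(4*(4*z^4 - 4*z^3 - 3*z^2 + 2*z + 1))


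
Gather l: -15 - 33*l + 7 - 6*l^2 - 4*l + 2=-6*l^2 - 37*l - 6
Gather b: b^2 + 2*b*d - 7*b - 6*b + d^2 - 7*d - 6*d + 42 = b^2 + b*(2*d - 13) + d^2 - 13*d + 42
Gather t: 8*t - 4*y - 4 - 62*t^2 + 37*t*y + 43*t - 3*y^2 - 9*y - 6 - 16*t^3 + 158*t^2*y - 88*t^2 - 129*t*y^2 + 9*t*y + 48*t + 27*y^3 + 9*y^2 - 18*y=-16*t^3 + t^2*(158*y - 150) + t*(-129*y^2 + 46*y + 99) + 27*y^3 + 6*y^2 - 31*y - 10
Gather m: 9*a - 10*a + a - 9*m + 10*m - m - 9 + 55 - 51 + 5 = 0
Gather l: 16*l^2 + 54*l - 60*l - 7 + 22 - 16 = 16*l^2 - 6*l - 1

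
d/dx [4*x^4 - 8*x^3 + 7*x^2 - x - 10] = 16*x^3 - 24*x^2 + 14*x - 1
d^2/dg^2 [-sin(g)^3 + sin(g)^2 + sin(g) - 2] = 9*sin(g)^3 - 4*sin(g)^2 - 7*sin(g) + 2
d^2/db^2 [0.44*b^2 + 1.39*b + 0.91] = 0.880000000000000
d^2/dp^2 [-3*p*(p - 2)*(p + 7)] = -18*p - 30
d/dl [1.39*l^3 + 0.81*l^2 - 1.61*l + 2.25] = 4.17*l^2 + 1.62*l - 1.61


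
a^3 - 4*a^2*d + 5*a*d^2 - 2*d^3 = (a - 2*d)*(a - d)^2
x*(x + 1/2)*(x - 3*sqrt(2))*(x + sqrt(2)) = x^4 - 2*sqrt(2)*x^3 + x^3/2 - 6*x^2 - sqrt(2)*x^2 - 3*x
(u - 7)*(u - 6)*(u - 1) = u^3 - 14*u^2 + 55*u - 42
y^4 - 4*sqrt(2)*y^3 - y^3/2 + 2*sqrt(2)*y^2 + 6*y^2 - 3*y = y*(y - 1/2)*(y - 3*sqrt(2))*(y - sqrt(2))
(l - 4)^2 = l^2 - 8*l + 16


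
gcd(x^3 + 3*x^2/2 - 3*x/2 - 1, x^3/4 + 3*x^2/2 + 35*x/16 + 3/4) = x + 1/2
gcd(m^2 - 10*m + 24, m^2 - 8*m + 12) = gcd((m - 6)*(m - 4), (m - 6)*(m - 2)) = m - 6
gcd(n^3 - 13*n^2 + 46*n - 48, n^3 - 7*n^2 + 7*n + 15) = n - 3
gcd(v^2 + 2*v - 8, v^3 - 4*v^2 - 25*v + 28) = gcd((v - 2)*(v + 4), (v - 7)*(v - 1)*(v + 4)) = v + 4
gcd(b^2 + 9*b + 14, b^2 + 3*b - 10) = 1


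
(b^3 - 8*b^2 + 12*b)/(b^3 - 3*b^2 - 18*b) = (b - 2)/(b + 3)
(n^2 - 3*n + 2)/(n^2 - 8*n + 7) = (n - 2)/(n - 7)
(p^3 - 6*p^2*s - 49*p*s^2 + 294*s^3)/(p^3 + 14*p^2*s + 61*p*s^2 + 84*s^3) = (p^2 - 13*p*s + 42*s^2)/(p^2 + 7*p*s + 12*s^2)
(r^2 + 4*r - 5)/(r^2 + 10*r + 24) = (r^2 + 4*r - 5)/(r^2 + 10*r + 24)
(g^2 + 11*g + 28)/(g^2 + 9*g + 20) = (g + 7)/(g + 5)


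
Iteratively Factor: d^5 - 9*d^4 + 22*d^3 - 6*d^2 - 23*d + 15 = (d - 5)*(d^4 - 4*d^3 + 2*d^2 + 4*d - 3) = (d - 5)*(d + 1)*(d^3 - 5*d^2 + 7*d - 3) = (d - 5)*(d - 1)*(d + 1)*(d^2 - 4*d + 3) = (d - 5)*(d - 3)*(d - 1)*(d + 1)*(d - 1)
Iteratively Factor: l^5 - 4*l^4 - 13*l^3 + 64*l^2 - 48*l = (l - 1)*(l^4 - 3*l^3 - 16*l^2 + 48*l) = (l - 1)*(l + 4)*(l^3 - 7*l^2 + 12*l) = (l - 3)*(l - 1)*(l + 4)*(l^2 - 4*l) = l*(l - 3)*(l - 1)*(l + 4)*(l - 4)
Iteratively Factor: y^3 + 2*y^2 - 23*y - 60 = (y + 3)*(y^2 - y - 20) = (y - 5)*(y + 3)*(y + 4)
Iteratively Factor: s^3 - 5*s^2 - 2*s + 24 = (s - 4)*(s^2 - s - 6) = (s - 4)*(s + 2)*(s - 3)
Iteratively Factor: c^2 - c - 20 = (c + 4)*(c - 5)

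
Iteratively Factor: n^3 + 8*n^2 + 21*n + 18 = (n + 3)*(n^2 + 5*n + 6) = (n + 2)*(n + 3)*(n + 3)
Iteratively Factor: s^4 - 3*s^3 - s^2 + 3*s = (s - 3)*(s^3 - s) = s*(s - 3)*(s^2 - 1) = s*(s - 3)*(s - 1)*(s + 1)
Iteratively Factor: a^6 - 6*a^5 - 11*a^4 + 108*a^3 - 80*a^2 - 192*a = (a - 4)*(a^5 - 2*a^4 - 19*a^3 + 32*a^2 + 48*a) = (a - 4)*(a + 4)*(a^4 - 6*a^3 + 5*a^2 + 12*a) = (a - 4)^2*(a + 4)*(a^3 - 2*a^2 - 3*a) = (a - 4)^2*(a + 1)*(a + 4)*(a^2 - 3*a) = a*(a - 4)^2*(a + 1)*(a + 4)*(a - 3)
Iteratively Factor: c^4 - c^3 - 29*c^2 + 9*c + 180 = (c + 4)*(c^3 - 5*c^2 - 9*c + 45) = (c - 3)*(c + 4)*(c^2 - 2*c - 15) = (c - 3)*(c + 3)*(c + 4)*(c - 5)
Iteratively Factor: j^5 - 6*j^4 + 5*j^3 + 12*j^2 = (j - 3)*(j^4 - 3*j^3 - 4*j^2) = j*(j - 3)*(j^3 - 3*j^2 - 4*j) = j^2*(j - 3)*(j^2 - 3*j - 4) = j^2*(j - 3)*(j + 1)*(j - 4)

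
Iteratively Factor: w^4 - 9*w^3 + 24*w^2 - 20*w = (w - 2)*(w^3 - 7*w^2 + 10*w) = w*(w - 2)*(w^2 - 7*w + 10) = w*(w - 5)*(w - 2)*(w - 2)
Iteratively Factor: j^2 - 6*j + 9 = (j - 3)*(j - 3)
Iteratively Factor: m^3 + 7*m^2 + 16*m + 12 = (m + 2)*(m^2 + 5*m + 6) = (m + 2)^2*(m + 3)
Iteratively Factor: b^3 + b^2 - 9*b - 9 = (b + 3)*(b^2 - 2*b - 3) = (b + 1)*(b + 3)*(b - 3)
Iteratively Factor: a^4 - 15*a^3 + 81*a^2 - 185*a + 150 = (a - 2)*(a^3 - 13*a^2 + 55*a - 75) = (a - 3)*(a - 2)*(a^2 - 10*a + 25) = (a - 5)*(a - 3)*(a - 2)*(a - 5)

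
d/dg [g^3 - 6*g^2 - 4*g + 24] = 3*g^2 - 12*g - 4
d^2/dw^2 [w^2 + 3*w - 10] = 2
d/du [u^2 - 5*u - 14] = 2*u - 5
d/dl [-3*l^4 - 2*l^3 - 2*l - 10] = -12*l^3 - 6*l^2 - 2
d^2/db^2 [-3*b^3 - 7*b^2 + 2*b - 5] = -18*b - 14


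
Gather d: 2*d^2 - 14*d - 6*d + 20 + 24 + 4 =2*d^2 - 20*d + 48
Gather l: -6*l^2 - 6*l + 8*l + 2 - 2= -6*l^2 + 2*l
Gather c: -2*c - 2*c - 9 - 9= -4*c - 18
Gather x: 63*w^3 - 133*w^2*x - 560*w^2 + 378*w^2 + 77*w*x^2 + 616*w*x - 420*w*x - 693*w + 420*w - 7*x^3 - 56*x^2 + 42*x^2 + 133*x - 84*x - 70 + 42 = 63*w^3 - 182*w^2 - 273*w - 7*x^3 + x^2*(77*w - 14) + x*(-133*w^2 + 196*w + 49) - 28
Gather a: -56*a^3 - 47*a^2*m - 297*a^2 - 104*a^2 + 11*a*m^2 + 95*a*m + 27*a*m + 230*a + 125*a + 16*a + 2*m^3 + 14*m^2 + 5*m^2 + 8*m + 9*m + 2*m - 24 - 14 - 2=-56*a^3 + a^2*(-47*m - 401) + a*(11*m^2 + 122*m + 371) + 2*m^3 + 19*m^2 + 19*m - 40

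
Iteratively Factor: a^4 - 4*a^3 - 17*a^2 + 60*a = (a)*(a^3 - 4*a^2 - 17*a + 60) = a*(a - 3)*(a^2 - a - 20) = a*(a - 5)*(a - 3)*(a + 4)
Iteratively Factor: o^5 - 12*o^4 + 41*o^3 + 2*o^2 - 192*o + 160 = (o + 2)*(o^4 - 14*o^3 + 69*o^2 - 136*o + 80) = (o - 4)*(o + 2)*(o^3 - 10*o^2 + 29*o - 20) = (o - 5)*(o - 4)*(o + 2)*(o^2 - 5*o + 4) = (o - 5)*(o - 4)^2*(o + 2)*(o - 1)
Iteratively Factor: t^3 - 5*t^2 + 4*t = (t)*(t^2 - 5*t + 4) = t*(t - 1)*(t - 4)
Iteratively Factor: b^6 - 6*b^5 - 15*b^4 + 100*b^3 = (b)*(b^5 - 6*b^4 - 15*b^3 + 100*b^2) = b*(b + 4)*(b^4 - 10*b^3 + 25*b^2) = b*(b - 5)*(b + 4)*(b^3 - 5*b^2) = b^2*(b - 5)*(b + 4)*(b^2 - 5*b) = b^2*(b - 5)^2*(b + 4)*(b)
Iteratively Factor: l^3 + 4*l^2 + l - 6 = (l + 2)*(l^2 + 2*l - 3) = (l - 1)*(l + 2)*(l + 3)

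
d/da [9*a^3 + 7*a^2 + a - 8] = 27*a^2 + 14*a + 1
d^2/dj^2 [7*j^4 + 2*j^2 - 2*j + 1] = 84*j^2 + 4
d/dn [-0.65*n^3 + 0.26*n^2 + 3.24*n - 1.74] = -1.95*n^2 + 0.52*n + 3.24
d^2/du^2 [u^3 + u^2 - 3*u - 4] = 6*u + 2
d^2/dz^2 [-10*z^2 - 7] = -20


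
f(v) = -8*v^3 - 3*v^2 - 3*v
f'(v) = -24*v^2 - 6*v - 3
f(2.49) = -149.58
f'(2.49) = -166.74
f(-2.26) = 83.80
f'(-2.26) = -112.02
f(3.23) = -310.57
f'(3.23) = -272.77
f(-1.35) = 18.27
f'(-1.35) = -38.64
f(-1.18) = 12.51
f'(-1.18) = -29.34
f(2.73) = -193.32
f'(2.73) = -198.25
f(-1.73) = 37.63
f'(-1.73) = -64.45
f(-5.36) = 1161.82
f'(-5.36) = -660.35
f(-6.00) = 1638.00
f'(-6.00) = -831.00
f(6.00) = -1854.00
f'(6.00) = -903.00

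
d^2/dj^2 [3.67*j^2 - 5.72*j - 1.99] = 7.34000000000000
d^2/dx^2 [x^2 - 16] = 2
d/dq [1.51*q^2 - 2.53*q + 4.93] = 3.02*q - 2.53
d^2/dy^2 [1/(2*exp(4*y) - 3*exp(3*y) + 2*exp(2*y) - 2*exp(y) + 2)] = ((-32*exp(3*y) + 27*exp(2*y) - 8*exp(y) + 2)*(2*exp(4*y) - 3*exp(3*y) + 2*exp(2*y) - 2*exp(y) + 2) + 2*(8*exp(3*y) - 9*exp(2*y) + 4*exp(y) - 2)^2*exp(y))*exp(y)/(2*exp(4*y) - 3*exp(3*y) + 2*exp(2*y) - 2*exp(y) + 2)^3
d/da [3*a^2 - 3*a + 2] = 6*a - 3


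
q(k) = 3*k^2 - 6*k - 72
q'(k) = 6*k - 6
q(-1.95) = -48.89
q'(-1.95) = -17.70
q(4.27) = -42.92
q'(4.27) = 19.62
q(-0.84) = -64.84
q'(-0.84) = -11.04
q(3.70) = -53.13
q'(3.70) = 16.20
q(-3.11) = -24.32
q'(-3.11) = -24.66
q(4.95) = -28.19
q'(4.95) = 23.70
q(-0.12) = -71.24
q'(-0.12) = -6.72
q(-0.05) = -71.69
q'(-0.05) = -6.30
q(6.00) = 0.00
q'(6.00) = 30.00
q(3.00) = -63.00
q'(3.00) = 12.00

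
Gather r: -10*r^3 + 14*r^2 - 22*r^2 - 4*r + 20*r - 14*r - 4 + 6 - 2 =-10*r^3 - 8*r^2 + 2*r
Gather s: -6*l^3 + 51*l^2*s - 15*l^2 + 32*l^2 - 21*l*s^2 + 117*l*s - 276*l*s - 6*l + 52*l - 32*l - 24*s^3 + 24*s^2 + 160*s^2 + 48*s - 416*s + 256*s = -6*l^3 + 17*l^2 + 14*l - 24*s^3 + s^2*(184 - 21*l) + s*(51*l^2 - 159*l - 112)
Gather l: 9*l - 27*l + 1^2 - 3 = -18*l - 2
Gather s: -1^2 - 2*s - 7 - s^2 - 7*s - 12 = -s^2 - 9*s - 20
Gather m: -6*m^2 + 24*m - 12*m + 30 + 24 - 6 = -6*m^2 + 12*m + 48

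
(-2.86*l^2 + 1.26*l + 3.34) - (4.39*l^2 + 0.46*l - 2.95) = -7.25*l^2 + 0.8*l + 6.29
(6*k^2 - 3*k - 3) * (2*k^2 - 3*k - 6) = 12*k^4 - 24*k^3 - 33*k^2 + 27*k + 18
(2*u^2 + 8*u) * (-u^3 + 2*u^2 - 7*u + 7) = -2*u^5 - 4*u^4 + 2*u^3 - 42*u^2 + 56*u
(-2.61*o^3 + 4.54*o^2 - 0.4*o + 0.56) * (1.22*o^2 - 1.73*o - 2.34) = -3.1842*o^5 + 10.0541*o^4 - 2.2348*o^3 - 9.2484*o^2 - 0.0328000000000002*o - 1.3104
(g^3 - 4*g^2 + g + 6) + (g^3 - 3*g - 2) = 2*g^3 - 4*g^2 - 2*g + 4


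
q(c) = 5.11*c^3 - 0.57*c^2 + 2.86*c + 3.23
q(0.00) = 3.23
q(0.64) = 6.17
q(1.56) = 25.70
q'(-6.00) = 561.58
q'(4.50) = 308.16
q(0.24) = 3.95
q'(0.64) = 8.41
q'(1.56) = 38.39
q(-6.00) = -1138.21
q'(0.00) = 2.86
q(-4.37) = -446.60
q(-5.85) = -1056.04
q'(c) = 15.33*c^2 - 1.14*c + 2.86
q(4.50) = 470.21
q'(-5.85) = 534.16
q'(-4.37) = 300.60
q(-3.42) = -217.63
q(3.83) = 292.91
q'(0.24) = 3.47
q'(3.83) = 223.37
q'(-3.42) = 186.06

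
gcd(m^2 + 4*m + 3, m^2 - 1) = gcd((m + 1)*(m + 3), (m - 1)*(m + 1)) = m + 1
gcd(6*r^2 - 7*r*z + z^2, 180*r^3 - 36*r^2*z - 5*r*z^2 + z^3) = -6*r + z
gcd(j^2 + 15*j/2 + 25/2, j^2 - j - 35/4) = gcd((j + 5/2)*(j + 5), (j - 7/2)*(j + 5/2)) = j + 5/2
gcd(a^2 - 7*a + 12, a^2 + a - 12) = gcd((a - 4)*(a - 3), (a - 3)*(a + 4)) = a - 3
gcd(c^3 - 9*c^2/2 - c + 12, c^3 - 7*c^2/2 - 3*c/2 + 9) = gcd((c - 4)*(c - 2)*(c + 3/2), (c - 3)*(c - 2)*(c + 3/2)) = c^2 - c/2 - 3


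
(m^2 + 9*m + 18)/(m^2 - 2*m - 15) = (m + 6)/(m - 5)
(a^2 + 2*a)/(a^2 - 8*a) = (a + 2)/(a - 8)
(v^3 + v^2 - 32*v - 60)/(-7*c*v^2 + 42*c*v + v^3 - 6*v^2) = (v^2 + 7*v + 10)/(v*(-7*c + v))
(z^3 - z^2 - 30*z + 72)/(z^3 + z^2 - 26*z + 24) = (z - 3)/(z - 1)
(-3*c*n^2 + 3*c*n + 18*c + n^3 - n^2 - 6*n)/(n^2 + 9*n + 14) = (-3*c*n + 9*c + n^2 - 3*n)/(n + 7)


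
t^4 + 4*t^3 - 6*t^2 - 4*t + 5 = (t - 1)^2*(t + 1)*(t + 5)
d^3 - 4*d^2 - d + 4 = (d - 4)*(d - 1)*(d + 1)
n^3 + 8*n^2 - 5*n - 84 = (n - 3)*(n + 4)*(n + 7)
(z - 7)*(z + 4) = z^2 - 3*z - 28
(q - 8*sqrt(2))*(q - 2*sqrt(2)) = q^2 - 10*sqrt(2)*q + 32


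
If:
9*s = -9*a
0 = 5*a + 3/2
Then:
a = -3/10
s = 3/10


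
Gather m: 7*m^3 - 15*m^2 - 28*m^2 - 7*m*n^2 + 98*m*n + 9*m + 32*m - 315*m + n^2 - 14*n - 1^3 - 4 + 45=7*m^3 - 43*m^2 + m*(-7*n^2 + 98*n - 274) + n^2 - 14*n + 40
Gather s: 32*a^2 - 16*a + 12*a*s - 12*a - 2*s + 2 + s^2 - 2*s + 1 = 32*a^2 - 28*a + s^2 + s*(12*a - 4) + 3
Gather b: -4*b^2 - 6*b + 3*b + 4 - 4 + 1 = -4*b^2 - 3*b + 1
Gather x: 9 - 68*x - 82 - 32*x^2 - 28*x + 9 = -32*x^2 - 96*x - 64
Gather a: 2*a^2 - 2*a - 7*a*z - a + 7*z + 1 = 2*a^2 + a*(-7*z - 3) + 7*z + 1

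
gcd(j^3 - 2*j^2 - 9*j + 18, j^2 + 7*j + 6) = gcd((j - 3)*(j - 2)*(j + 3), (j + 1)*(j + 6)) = 1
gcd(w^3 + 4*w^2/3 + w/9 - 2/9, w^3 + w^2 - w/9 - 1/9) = w^2 + 2*w/3 - 1/3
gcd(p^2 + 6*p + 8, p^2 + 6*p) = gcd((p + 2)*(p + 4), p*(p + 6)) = 1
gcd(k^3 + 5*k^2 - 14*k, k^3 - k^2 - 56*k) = k^2 + 7*k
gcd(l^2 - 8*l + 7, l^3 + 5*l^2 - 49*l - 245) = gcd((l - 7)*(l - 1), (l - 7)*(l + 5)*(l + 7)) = l - 7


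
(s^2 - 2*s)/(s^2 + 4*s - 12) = s/(s + 6)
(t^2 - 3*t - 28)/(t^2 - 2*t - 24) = (t - 7)/(t - 6)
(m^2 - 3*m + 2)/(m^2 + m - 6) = (m - 1)/(m + 3)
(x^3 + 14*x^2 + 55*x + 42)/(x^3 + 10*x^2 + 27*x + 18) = (x + 7)/(x + 3)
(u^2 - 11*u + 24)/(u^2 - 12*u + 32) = (u - 3)/(u - 4)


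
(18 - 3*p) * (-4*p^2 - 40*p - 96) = 12*p^3 + 48*p^2 - 432*p - 1728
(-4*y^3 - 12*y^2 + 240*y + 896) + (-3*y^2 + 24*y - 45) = -4*y^3 - 15*y^2 + 264*y + 851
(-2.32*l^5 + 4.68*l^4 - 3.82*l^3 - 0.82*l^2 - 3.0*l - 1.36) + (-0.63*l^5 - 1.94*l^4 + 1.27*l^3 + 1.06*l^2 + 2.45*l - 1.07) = -2.95*l^5 + 2.74*l^4 - 2.55*l^3 + 0.24*l^2 - 0.55*l - 2.43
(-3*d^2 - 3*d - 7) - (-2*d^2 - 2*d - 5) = -d^2 - d - 2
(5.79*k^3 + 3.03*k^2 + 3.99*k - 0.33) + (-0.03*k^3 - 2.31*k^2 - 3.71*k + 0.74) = 5.76*k^3 + 0.72*k^2 + 0.28*k + 0.41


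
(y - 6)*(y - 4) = y^2 - 10*y + 24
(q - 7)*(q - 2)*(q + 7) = q^3 - 2*q^2 - 49*q + 98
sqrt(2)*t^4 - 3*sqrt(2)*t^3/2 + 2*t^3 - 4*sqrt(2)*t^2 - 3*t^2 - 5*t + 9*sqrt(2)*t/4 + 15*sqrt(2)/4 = (t - 5/2)*(t - sqrt(2)/2)*(t + 3*sqrt(2)/2)*(sqrt(2)*t + sqrt(2))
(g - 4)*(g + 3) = g^2 - g - 12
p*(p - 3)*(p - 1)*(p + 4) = p^4 - 13*p^2 + 12*p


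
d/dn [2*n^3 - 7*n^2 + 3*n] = 6*n^2 - 14*n + 3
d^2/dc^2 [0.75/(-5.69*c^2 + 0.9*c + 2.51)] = (-48.56415*c^2 + 7.6815*c + 0.75*(11.38*c - 0.9)*(22.76*c - 1.8) + 21.42285)/(-5.69*c^2 + 0.9*c + 2.51)^3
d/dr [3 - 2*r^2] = -4*r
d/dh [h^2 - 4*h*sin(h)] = -4*h*cos(h) + 2*h - 4*sin(h)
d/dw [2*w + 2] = 2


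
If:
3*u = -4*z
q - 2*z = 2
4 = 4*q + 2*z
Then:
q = 6/5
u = 8/15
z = -2/5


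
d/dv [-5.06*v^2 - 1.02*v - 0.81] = -10.12*v - 1.02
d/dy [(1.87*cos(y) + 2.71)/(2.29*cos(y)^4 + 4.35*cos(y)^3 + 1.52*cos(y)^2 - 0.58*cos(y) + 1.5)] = (12.8469*cos(y)^4 + 41.0926*cos(y)^3 + 38.2079*cos(y)^2 + 8.2384*cos(y) - 4.3768)*sin(y)/(5.2441*cos(y)^8 + 19.923*cos(y)^7 + 25.8841*cos(y)^6 + 10.5676*cos(y)^5 + 4.1344*cos(y)^4 + 11.2868*cos(y)^3 + 4.8964*cos(y)^2 - 1.74*cos(y) + 2.25)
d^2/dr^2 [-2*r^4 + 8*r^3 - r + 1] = 24*r*(2 - r)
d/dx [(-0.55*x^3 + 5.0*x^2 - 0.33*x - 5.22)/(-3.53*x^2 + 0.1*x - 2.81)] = (1.9415*x^4 - 0.109999999999999*x^3 + 3.9716*x^2 - 64.9532*x + 1.4493)/(12.4609*x^4 - 0.706*x^3 + 19.8486*x^2 - 0.562*x + 7.8961)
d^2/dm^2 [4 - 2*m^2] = -4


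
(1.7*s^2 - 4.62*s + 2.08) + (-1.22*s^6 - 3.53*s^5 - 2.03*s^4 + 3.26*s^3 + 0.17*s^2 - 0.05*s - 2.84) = -1.22*s^6 - 3.53*s^5 - 2.03*s^4 + 3.26*s^3 + 1.87*s^2 - 4.67*s - 0.76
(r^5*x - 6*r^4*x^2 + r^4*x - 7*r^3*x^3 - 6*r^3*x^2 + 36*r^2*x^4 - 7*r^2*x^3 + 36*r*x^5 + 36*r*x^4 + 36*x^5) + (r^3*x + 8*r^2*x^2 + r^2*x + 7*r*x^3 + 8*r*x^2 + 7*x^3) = r^5*x - 6*r^4*x^2 + r^4*x - 7*r^3*x^3 - 6*r^3*x^2 + r^3*x + 36*r^2*x^4 - 7*r^2*x^3 + 8*r^2*x^2 + r^2*x + 36*r*x^5 + 36*r*x^4 + 7*r*x^3 + 8*r*x^2 + 36*x^5 + 7*x^3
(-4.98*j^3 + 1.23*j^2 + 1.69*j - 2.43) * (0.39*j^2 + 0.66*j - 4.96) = -1.9422*j^5 - 2.8071*j^4 + 26.1717*j^3 - 5.9331*j^2 - 9.9862*j + 12.0528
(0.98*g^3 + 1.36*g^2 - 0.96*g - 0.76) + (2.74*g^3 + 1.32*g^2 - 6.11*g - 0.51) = 3.72*g^3 + 2.68*g^2 - 7.07*g - 1.27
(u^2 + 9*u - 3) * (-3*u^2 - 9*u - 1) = -3*u^4 - 36*u^3 - 73*u^2 + 18*u + 3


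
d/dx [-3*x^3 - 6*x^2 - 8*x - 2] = -9*x^2 - 12*x - 8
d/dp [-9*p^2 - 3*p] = -18*p - 3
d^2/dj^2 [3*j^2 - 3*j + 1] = 6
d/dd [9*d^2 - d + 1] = 18*d - 1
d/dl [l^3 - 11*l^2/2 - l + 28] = 3*l^2 - 11*l - 1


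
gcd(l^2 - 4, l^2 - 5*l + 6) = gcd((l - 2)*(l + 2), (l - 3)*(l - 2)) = l - 2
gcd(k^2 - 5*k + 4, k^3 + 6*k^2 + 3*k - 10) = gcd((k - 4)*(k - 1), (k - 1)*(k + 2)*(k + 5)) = k - 1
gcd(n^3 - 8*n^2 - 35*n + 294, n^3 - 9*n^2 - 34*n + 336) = n^2 - n - 42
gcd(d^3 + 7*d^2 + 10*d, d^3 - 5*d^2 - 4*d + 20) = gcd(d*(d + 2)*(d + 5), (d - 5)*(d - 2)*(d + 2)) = d + 2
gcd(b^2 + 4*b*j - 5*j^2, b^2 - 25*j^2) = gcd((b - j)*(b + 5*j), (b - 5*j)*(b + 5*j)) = b + 5*j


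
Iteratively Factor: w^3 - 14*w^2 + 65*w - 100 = (w - 5)*(w^2 - 9*w + 20) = (w - 5)*(w - 4)*(w - 5)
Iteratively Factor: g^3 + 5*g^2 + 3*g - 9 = (g - 1)*(g^2 + 6*g + 9) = (g - 1)*(g + 3)*(g + 3)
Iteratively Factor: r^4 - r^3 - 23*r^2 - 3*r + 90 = (r - 2)*(r^3 + r^2 - 21*r - 45) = (r - 2)*(r + 3)*(r^2 - 2*r - 15) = (r - 2)*(r + 3)^2*(r - 5)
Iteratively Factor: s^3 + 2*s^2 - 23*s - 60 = (s + 4)*(s^2 - 2*s - 15) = (s - 5)*(s + 4)*(s + 3)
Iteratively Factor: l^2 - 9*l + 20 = (l - 5)*(l - 4)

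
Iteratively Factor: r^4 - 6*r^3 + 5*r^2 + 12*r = (r)*(r^3 - 6*r^2 + 5*r + 12) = r*(r - 3)*(r^2 - 3*r - 4) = r*(r - 4)*(r - 3)*(r + 1)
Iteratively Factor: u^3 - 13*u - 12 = (u + 3)*(u^2 - 3*u - 4) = (u + 1)*(u + 3)*(u - 4)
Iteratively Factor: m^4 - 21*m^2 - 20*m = (m - 5)*(m^3 + 5*m^2 + 4*m) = (m - 5)*(m + 1)*(m^2 + 4*m) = (m - 5)*(m + 1)*(m + 4)*(m)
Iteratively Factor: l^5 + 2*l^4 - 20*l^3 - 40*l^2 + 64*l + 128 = (l + 4)*(l^4 - 2*l^3 - 12*l^2 + 8*l + 32) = (l + 2)*(l + 4)*(l^3 - 4*l^2 - 4*l + 16) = (l + 2)^2*(l + 4)*(l^2 - 6*l + 8) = (l - 2)*(l + 2)^2*(l + 4)*(l - 4)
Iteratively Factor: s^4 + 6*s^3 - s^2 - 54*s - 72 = (s + 2)*(s^3 + 4*s^2 - 9*s - 36) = (s + 2)*(s + 4)*(s^2 - 9) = (s - 3)*(s + 2)*(s + 4)*(s + 3)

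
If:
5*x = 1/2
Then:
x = 1/10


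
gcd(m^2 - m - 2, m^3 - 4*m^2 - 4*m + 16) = m - 2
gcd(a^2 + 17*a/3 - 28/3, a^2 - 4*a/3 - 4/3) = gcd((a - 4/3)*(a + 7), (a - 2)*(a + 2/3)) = 1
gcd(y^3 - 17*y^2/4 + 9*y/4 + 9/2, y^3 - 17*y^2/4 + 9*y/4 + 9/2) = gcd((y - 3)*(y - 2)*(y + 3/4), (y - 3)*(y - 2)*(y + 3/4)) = y^3 - 17*y^2/4 + 9*y/4 + 9/2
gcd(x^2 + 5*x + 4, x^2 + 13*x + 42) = 1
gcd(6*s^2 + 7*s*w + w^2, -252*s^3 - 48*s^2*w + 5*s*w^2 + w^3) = 6*s + w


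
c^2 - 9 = (c - 3)*(c + 3)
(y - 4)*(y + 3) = y^2 - y - 12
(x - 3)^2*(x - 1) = x^3 - 7*x^2 + 15*x - 9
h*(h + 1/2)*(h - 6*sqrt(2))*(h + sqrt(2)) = h^4 - 5*sqrt(2)*h^3 + h^3/2 - 12*h^2 - 5*sqrt(2)*h^2/2 - 6*h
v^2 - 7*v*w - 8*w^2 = (v - 8*w)*(v + w)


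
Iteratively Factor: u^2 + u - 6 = (u + 3)*(u - 2)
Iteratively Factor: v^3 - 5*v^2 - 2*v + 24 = (v + 2)*(v^2 - 7*v + 12) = (v - 4)*(v + 2)*(v - 3)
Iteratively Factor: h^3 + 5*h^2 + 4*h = (h + 1)*(h^2 + 4*h) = (h + 1)*(h + 4)*(h)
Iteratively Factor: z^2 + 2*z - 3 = (z + 3)*(z - 1)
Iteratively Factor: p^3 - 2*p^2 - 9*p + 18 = (p - 3)*(p^2 + p - 6) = (p - 3)*(p - 2)*(p + 3)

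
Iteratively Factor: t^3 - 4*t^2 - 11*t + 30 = (t - 5)*(t^2 + t - 6) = (t - 5)*(t - 2)*(t + 3)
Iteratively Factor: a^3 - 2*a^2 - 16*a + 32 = (a - 4)*(a^2 + 2*a - 8) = (a - 4)*(a + 4)*(a - 2)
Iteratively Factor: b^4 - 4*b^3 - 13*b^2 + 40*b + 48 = (b + 3)*(b^3 - 7*b^2 + 8*b + 16) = (b + 1)*(b + 3)*(b^2 - 8*b + 16) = (b - 4)*(b + 1)*(b + 3)*(b - 4)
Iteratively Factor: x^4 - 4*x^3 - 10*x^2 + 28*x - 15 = (x - 1)*(x^3 - 3*x^2 - 13*x + 15) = (x - 5)*(x - 1)*(x^2 + 2*x - 3) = (x - 5)*(x - 1)^2*(x + 3)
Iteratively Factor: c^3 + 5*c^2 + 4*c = (c)*(c^2 + 5*c + 4) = c*(c + 4)*(c + 1)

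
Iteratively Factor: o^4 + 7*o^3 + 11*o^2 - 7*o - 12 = (o + 4)*(o^3 + 3*o^2 - o - 3) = (o + 1)*(o + 4)*(o^2 + 2*o - 3) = (o - 1)*(o + 1)*(o + 4)*(o + 3)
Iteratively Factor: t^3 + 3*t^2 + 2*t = (t + 1)*(t^2 + 2*t) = (t + 1)*(t + 2)*(t)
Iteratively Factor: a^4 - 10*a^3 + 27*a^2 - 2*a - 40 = (a - 4)*(a^3 - 6*a^2 + 3*a + 10) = (a - 4)*(a - 2)*(a^2 - 4*a - 5) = (a - 4)*(a - 2)*(a + 1)*(a - 5)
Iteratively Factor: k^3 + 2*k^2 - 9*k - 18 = (k + 3)*(k^2 - k - 6) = (k - 3)*(k + 3)*(k + 2)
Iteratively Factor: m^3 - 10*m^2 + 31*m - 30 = (m - 2)*(m^2 - 8*m + 15) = (m - 3)*(m - 2)*(m - 5)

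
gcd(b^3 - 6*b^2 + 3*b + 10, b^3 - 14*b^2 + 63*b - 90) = b - 5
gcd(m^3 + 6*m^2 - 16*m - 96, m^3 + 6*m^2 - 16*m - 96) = m^3 + 6*m^2 - 16*m - 96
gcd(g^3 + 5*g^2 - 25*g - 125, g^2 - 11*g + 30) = g - 5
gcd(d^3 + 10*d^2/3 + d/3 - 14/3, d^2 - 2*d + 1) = d - 1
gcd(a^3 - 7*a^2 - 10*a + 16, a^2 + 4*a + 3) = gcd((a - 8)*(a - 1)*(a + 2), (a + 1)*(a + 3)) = 1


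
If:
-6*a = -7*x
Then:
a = 7*x/6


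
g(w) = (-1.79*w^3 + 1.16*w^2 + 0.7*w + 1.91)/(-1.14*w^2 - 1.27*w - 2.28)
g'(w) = (2.28*w + 1.27)*(-1.79*w^3 + 1.16*w^2 + 0.7*w + 1.91)/(-1.14*w^2 - 1.27*w - 2.28)^2 + (-5.37*w^2 + 2.32*w + 0.7)/(-1.14*w^2 - 1.27*w - 2.28) = (2.0406*w^4 + 4.5466*w^3 + 11.5684*w^2 - 0.9348*w + 0.8297)/(1.2996*w^4 + 2.8956*w^3 + 6.8113*w^2 + 5.7912*w + 5.1984)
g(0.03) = -0.83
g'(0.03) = 0.15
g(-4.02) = -8.60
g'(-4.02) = 1.76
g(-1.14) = -2.28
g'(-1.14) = 2.55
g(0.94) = -0.47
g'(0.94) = 0.77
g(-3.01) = -6.73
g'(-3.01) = 1.97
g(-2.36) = -5.37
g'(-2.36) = 2.24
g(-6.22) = -12.30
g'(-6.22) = 1.63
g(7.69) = 9.29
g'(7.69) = 1.56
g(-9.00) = -16.76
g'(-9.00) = 1.59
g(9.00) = 11.34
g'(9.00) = 1.57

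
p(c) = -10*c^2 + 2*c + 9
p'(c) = 2 - 20*c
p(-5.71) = -328.46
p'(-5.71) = 116.20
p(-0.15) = 8.48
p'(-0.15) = 5.00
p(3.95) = -139.12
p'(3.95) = -77.00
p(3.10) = -80.90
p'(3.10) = -60.00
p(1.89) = -22.94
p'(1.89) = -35.80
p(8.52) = -699.86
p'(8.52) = -168.40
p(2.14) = -32.52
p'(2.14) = -40.80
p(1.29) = -5.06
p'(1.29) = -23.80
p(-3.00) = -87.00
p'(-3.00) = 62.00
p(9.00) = -783.00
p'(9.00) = -178.00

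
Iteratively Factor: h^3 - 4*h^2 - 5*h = (h - 5)*(h^2 + h) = h*(h - 5)*(h + 1)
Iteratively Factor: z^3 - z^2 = (z)*(z^2 - z) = z^2*(z - 1)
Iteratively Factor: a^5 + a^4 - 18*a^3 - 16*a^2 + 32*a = (a - 1)*(a^4 + 2*a^3 - 16*a^2 - 32*a) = (a - 4)*(a - 1)*(a^3 + 6*a^2 + 8*a) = (a - 4)*(a - 1)*(a + 2)*(a^2 + 4*a) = (a - 4)*(a - 1)*(a + 2)*(a + 4)*(a)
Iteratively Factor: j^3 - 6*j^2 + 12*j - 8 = (j - 2)*(j^2 - 4*j + 4) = (j - 2)^2*(j - 2)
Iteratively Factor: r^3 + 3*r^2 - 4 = (r + 2)*(r^2 + r - 2) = (r + 2)^2*(r - 1)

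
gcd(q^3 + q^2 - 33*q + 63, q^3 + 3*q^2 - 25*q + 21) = q^2 + 4*q - 21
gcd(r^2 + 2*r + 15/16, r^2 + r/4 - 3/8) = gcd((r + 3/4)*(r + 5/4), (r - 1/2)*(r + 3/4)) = r + 3/4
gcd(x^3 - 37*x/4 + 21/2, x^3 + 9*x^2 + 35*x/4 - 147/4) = x^2 + 2*x - 21/4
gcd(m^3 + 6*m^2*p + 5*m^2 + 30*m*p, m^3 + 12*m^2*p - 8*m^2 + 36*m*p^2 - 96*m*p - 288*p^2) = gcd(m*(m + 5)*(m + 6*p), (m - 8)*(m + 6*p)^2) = m + 6*p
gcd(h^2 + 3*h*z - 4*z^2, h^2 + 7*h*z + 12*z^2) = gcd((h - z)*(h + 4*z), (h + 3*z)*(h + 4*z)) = h + 4*z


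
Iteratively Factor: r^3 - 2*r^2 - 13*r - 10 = (r - 5)*(r^2 + 3*r + 2) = (r - 5)*(r + 1)*(r + 2)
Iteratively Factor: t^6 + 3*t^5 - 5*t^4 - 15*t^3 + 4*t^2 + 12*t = (t + 1)*(t^5 + 2*t^4 - 7*t^3 - 8*t^2 + 12*t) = t*(t + 1)*(t^4 + 2*t^3 - 7*t^2 - 8*t + 12) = t*(t + 1)*(t + 3)*(t^3 - t^2 - 4*t + 4) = t*(t - 1)*(t + 1)*(t + 3)*(t^2 - 4) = t*(t - 2)*(t - 1)*(t + 1)*(t + 3)*(t + 2)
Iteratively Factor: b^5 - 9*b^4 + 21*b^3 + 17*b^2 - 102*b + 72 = (b - 3)*(b^4 - 6*b^3 + 3*b^2 + 26*b - 24) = (b - 3)*(b - 1)*(b^3 - 5*b^2 - 2*b + 24) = (b - 3)*(b - 1)*(b + 2)*(b^2 - 7*b + 12) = (b - 4)*(b - 3)*(b - 1)*(b + 2)*(b - 3)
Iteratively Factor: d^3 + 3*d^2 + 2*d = (d)*(d^2 + 3*d + 2) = d*(d + 2)*(d + 1)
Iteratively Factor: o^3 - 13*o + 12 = (o - 1)*(o^2 + o - 12) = (o - 3)*(o - 1)*(o + 4)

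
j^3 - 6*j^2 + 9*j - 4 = (j - 4)*(j - 1)^2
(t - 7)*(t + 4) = t^2 - 3*t - 28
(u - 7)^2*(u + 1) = u^3 - 13*u^2 + 35*u + 49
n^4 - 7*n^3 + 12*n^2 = n^2*(n - 4)*(n - 3)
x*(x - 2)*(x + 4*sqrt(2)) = x^3 - 2*x^2 + 4*sqrt(2)*x^2 - 8*sqrt(2)*x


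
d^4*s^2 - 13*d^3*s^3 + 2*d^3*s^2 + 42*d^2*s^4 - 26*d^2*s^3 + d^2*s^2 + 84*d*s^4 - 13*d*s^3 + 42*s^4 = (d - 7*s)*(d - 6*s)*(d*s + s)^2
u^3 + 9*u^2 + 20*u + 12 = (u + 1)*(u + 2)*(u + 6)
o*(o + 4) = o^2 + 4*o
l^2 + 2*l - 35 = (l - 5)*(l + 7)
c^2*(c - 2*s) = c^3 - 2*c^2*s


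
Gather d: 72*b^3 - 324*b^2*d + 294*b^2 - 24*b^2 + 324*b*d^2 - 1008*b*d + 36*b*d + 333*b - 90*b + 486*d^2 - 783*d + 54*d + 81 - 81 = 72*b^3 + 270*b^2 + 243*b + d^2*(324*b + 486) + d*(-324*b^2 - 972*b - 729)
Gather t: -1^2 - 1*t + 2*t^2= 2*t^2 - t - 1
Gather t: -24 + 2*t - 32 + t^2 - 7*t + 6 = t^2 - 5*t - 50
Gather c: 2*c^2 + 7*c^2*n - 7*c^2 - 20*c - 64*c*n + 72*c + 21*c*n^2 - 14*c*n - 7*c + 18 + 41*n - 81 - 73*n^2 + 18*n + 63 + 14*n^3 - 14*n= c^2*(7*n - 5) + c*(21*n^2 - 78*n + 45) + 14*n^3 - 73*n^2 + 45*n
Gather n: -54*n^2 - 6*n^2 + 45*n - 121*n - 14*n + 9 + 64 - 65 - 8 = -60*n^2 - 90*n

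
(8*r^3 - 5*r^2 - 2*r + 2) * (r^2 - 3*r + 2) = 8*r^5 - 29*r^4 + 29*r^3 - 2*r^2 - 10*r + 4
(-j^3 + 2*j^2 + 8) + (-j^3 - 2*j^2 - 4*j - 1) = -2*j^3 - 4*j + 7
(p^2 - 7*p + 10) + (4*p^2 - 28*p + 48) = 5*p^2 - 35*p + 58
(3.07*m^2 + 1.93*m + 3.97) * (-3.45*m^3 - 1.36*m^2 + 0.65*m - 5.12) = -10.5915*m^5 - 10.8337*m^4 - 14.3258*m^3 - 19.8631*m^2 - 7.3011*m - 20.3264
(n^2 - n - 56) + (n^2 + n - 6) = 2*n^2 - 62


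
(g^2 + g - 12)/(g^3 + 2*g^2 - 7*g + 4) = (g - 3)/(g^2 - 2*g + 1)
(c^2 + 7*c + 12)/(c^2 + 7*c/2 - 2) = 2*(c + 3)/(2*c - 1)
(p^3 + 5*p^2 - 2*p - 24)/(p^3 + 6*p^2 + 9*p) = (p^2 + 2*p - 8)/(p*(p + 3))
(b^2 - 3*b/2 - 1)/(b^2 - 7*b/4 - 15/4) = 2*(-2*b^2 + 3*b + 2)/(-4*b^2 + 7*b + 15)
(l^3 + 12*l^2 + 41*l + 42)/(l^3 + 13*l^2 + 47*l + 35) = (l^2 + 5*l + 6)/(l^2 + 6*l + 5)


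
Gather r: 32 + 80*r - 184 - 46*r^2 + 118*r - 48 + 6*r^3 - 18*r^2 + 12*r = 6*r^3 - 64*r^2 + 210*r - 200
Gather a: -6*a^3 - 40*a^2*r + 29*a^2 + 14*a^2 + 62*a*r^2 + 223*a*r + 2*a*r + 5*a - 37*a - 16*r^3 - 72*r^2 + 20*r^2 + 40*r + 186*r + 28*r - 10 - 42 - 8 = -6*a^3 + a^2*(43 - 40*r) + a*(62*r^2 + 225*r - 32) - 16*r^3 - 52*r^2 + 254*r - 60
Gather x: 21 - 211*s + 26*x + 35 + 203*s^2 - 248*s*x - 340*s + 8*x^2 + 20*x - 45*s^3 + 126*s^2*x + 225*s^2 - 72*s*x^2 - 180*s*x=-45*s^3 + 428*s^2 - 551*s + x^2*(8 - 72*s) + x*(126*s^2 - 428*s + 46) + 56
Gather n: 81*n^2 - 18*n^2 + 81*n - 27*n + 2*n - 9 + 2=63*n^2 + 56*n - 7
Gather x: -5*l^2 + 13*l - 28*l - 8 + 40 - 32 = -5*l^2 - 15*l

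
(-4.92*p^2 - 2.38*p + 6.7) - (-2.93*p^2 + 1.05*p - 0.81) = -1.99*p^2 - 3.43*p + 7.51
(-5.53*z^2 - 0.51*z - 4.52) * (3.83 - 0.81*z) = 4.4793*z^3 - 20.7668*z^2 + 1.7079*z - 17.3116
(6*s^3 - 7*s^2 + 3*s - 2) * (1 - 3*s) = -18*s^4 + 27*s^3 - 16*s^2 + 9*s - 2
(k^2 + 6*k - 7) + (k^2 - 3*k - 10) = 2*k^2 + 3*k - 17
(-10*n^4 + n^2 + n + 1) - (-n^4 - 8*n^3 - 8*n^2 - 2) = -9*n^4 + 8*n^3 + 9*n^2 + n + 3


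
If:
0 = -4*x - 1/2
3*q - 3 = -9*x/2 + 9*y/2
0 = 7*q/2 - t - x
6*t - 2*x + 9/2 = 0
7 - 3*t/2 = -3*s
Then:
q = -11/42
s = -131/48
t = -19/24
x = -1/8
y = -487/504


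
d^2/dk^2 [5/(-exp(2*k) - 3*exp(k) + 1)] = 5*(-2*(2*exp(k) + 3)^2*exp(k) + (4*exp(k) + 3)*(exp(2*k) + 3*exp(k) - 1))*exp(k)/(exp(2*k) + 3*exp(k) - 1)^3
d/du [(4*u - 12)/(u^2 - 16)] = 4*(u^2 - 2*u*(u - 3) - 16)/(u^2 - 16)^2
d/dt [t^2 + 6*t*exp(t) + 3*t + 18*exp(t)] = 6*t*exp(t) + 2*t + 24*exp(t) + 3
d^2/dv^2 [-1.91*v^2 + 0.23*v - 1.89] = -3.82000000000000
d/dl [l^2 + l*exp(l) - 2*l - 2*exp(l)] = l*exp(l) + 2*l - exp(l) - 2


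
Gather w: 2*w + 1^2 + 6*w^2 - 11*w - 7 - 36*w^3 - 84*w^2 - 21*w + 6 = -36*w^3 - 78*w^2 - 30*w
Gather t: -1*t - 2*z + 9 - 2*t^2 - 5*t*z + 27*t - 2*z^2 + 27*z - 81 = -2*t^2 + t*(26 - 5*z) - 2*z^2 + 25*z - 72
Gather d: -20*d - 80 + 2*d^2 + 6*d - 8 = 2*d^2 - 14*d - 88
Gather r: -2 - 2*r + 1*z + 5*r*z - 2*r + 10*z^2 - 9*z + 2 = r*(5*z - 4) + 10*z^2 - 8*z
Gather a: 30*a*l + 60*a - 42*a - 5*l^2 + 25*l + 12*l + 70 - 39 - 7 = a*(30*l + 18) - 5*l^2 + 37*l + 24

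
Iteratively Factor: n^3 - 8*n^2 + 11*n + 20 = (n - 4)*(n^2 - 4*n - 5) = (n - 4)*(n + 1)*(n - 5)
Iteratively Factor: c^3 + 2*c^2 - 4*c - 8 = (c + 2)*(c^2 - 4) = (c - 2)*(c + 2)*(c + 2)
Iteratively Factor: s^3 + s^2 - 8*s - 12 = (s - 3)*(s^2 + 4*s + 4) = (s - 3)*(s + 2)*(s + 2)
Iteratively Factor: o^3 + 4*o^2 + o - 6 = (o + 2)*(o^2 + 2*o - 3) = (o + 2)*(o + 3)*(o - 1)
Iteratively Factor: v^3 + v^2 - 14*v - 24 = (v + 3)*(v^2 - 2*v - 8) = (v - 4)*(v + 3)*(v + 2)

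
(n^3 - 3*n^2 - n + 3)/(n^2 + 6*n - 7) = (n^2 - 2*n - 3)/(n + 7)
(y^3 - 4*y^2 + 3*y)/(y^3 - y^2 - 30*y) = (-y^2 + 4*y - 3)/(-y^2 + y + 30)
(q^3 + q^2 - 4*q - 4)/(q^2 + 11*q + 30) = (q^3 + q^2 - 4*q - 4)/(q^2 + 11*q + 30)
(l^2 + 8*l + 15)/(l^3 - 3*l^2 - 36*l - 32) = (l^2 + 8*l + 15)/(l^3 - 3*l^2 - 36*l - 32)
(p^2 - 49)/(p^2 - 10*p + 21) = (p + 7)/(p - 3)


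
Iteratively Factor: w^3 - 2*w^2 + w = (w - 1)*(w^2 - w) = (w - 1)^2*(w)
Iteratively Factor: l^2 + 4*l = (l)*(l + 4)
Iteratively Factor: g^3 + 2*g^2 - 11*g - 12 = (g - 3)*(g^2 + 5*g + 4) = (g - 3)*(g + 4)*(g + 1)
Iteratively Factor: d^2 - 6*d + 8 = (d - 2)*(d - 4)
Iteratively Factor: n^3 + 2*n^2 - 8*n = (n - 2)*(n^2 + 4*n) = n*(n - 2)*(n + 4)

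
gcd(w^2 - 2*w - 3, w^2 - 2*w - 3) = w^2 - 2*w - 3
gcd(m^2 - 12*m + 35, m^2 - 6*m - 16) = 1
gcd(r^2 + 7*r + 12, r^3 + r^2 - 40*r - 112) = r + 4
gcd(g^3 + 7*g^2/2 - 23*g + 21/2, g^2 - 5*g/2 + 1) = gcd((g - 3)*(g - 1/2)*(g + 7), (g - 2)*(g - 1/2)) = g - 1/2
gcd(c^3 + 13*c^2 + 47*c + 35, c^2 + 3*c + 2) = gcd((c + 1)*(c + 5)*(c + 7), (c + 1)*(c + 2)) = c + 1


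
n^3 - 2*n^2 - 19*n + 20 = (n - 5)*(n - 1)*(n + 4)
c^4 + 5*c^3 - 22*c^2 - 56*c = c*(c - 4)*(c + 2)*(c + 7)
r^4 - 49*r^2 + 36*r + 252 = (r - 6)*(r - 3)*(r + 2)*(r + 7)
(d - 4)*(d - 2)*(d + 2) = d^3 - 4*d^2 - 4*d + 16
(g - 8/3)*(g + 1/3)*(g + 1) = g^3 - 4*g^2/3 - 29*g/9 - 8/9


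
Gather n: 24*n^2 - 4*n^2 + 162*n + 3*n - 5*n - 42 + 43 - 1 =20*n^2 + 160*n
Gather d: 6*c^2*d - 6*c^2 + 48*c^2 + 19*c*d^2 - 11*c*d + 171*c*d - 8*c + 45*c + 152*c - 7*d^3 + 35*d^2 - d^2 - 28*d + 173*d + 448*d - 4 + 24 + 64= 42*c^2 + 189*c - 7*d^3 + d^2*(19*c + 34) + d*(6*c^2 + 160*c + 593) + 84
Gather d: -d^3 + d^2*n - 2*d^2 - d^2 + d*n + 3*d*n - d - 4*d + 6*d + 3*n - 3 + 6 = -d^3 + d^2*(n - 3) + d*(4*n + 1) + 3*n + 3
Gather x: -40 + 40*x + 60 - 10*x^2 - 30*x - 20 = -10*x^2 + 10*x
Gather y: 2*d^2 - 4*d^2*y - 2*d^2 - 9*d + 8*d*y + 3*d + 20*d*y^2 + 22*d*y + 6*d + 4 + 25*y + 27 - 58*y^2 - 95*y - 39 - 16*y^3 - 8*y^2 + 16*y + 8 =-16*y^3 + y^2*(20*d - 66) + y*(-4*d^2 + 30*d - 54)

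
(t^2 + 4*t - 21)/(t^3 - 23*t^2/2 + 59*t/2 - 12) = 2*(t + 7)/(2*t^2 - 17*t + 8)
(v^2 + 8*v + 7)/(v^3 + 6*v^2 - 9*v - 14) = 1/(v - 2)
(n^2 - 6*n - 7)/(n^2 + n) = (n - 7)/n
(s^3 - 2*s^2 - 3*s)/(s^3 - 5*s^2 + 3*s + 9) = s/(s - 3)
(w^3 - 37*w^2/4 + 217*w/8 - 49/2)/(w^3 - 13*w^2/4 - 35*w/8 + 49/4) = (w - 4)/(w + 2)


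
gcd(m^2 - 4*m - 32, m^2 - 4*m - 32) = m^2 - 4*m - 32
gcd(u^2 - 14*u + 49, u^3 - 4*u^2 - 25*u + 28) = u - 7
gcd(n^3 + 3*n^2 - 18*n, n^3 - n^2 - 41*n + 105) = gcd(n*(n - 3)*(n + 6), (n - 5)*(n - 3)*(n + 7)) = n - 3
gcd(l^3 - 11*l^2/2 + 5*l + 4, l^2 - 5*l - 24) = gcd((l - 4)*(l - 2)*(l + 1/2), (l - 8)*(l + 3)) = 1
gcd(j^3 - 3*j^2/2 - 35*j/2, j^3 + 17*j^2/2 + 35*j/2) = j^2 + 7*j/2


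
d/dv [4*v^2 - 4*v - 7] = 8*v - 4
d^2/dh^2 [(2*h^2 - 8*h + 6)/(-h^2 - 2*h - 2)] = 4*(6*h^3 - 3*h^2 - 42*h - 26)/(h^6 + 6*h^5 + 18*h^4 + 32*h^3 + 36*h^2 + 24*h + 8)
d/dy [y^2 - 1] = 2*y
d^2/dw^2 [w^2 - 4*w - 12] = 2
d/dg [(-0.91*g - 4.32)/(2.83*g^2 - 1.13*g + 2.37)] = (2.5753*g^2 + 24.4512*g - 7.0383)/(8.0089*g^4 - 6.3958*g^3 + 14.6911*g^2 - 5.3562*g + 5.6169)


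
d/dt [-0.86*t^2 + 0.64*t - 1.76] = 0.64 - 1.72*t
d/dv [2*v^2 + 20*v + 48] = 4*v + 20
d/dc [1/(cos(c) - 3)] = sin(c)/(cos(c) - 3)^2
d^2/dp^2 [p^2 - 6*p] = 2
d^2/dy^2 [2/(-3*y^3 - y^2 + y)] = 4*(y*(9*y + 1)*(3*y^2 + y - 1) - (9*y^2 + 2*y - 1)^2)/(y^3*(3*y^2 + y - 1)^3)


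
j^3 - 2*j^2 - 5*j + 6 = (j - 3)*(j - 1)*(j + 2)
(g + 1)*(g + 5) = g^2 + 6*g + 5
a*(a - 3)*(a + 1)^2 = a^4 - a^3 - 5*a^2 - 3*a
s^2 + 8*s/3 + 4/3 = (s + 2/3)*(s + 2)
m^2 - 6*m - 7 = (m - 7)*(m + 1)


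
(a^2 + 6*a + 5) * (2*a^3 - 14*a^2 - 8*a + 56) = 2*a^5 - 2*a^4 - 82*a^3 - 62*a^2 + 296*a + 280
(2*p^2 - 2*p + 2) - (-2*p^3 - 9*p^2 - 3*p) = 2*p^3 + 11*p^2 + p + 2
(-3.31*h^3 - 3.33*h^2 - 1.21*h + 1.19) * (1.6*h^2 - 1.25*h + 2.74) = -5.296*h^5 - 1.1905*h^4 - 6.8429*h^3 - 5.7077*h^2 - 4.8029*h + 3.2606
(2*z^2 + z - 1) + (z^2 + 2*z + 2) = 3*z^2 + 3*z + 1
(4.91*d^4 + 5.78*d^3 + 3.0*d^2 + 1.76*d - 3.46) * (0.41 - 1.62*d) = -7.9542*d^5 - 7.3505*d^4 - 2.4902*d^3 - 1.6212*d^2 + 6.3268*d - 1.4186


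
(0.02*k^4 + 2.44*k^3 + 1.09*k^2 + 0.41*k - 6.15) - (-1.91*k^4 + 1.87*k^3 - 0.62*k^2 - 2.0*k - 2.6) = 1.93*k^4 + 0.57*k^3 + 1.71*k^2 + 2.41*k - 3.55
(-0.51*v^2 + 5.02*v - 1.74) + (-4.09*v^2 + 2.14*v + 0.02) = -4.6*v^2 + 7.16*v - 1.72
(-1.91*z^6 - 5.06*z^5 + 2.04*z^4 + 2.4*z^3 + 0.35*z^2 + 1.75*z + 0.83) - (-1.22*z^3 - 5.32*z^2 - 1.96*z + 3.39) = -1.91*z^6 - 5.06*z^5 + 2.04*z^4 + 3.62*z^3 + 5.67*z^2 + 3.71*z - 2.56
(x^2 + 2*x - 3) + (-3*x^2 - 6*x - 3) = -2*x^2 - 4*x - 6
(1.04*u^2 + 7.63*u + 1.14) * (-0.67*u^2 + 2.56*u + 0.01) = -0.6968*u^4 - 2.4497*u^3 + 18.7794*u^2 + 2.9947*u + 0.0114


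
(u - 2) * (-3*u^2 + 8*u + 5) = -3*u^3 + 14*u^2 - 11*u - 10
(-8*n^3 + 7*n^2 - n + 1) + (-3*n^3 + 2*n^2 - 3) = -11*n^3 + 9*n^2 - n - 2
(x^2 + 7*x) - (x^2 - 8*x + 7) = 15*x - 7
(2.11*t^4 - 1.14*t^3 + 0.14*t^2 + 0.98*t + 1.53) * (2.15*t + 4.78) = 4.5365*t^5 + 7.6348*t^4 - 5.1482*t^3 + 2.7762*t^2 + 7.9739*t + 7.3134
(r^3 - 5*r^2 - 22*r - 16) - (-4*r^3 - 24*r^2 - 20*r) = 5*r^3 + 19*r^2 - 2*r - 16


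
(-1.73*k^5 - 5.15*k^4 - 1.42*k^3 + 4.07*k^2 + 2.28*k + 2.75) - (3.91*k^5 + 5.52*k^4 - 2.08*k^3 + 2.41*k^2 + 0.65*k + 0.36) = -5.64*k^5 - 10.67*k^4 + 0.66*k^3 + 1.66*k^2 + 1.63*k + 2.39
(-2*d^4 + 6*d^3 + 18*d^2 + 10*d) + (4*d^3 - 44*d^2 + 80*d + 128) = -2*d^4 + 10*d^3 - 26*d^2 + 90*d + 128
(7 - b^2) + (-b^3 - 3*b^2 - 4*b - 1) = -b^3 - 4*b^2 - 4*b + 6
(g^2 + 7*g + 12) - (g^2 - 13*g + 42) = 20*g - 30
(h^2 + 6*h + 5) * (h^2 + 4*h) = h^4 + 10*h^3 + 29*h^2 + 20*h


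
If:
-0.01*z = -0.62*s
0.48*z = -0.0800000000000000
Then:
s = -0.00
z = -0.17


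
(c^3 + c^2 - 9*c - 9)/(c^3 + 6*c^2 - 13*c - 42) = (c^2 + 4*c + 3)/(c^2 + 9*c + 14)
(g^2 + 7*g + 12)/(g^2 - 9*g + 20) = (g^2 + 7*g + 12)/(g^2 - 9*g + 20)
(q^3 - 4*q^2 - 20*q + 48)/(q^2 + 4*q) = q - 8 + 12/q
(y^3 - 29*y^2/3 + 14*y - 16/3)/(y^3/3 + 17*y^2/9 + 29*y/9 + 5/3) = 3*(3*y^3 - 29*y^2 + 42*y - 16)/(3*y^3 + 17*y^2 + 29*y + 15)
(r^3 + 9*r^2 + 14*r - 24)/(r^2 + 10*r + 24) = r - 1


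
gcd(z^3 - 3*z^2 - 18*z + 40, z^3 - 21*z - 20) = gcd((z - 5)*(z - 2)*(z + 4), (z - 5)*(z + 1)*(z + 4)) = z^2 - z - 20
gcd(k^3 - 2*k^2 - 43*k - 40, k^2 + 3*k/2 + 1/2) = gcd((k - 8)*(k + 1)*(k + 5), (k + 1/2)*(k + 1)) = k + 1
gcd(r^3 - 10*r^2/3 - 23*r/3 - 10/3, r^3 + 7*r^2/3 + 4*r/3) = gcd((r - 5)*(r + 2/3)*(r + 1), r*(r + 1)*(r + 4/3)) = r + 1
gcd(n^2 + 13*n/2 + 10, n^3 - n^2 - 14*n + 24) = n + 4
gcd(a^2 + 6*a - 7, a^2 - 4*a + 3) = a - 1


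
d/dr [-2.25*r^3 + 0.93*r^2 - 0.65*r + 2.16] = -6.75*r^2 + 1.86*r - 0.65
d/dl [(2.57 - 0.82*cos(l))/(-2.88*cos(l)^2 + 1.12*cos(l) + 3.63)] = (2.3616*cos(l)^2 - 14.8032*cos(l) + 5.855)*sin(l)/(8.2944*cos(l)^4 - 6.4512*cos(l)^3 - 19.6544*cos(l)^2 + 8.1312*cos(l) + 13.1769)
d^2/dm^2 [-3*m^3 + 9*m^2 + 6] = 18 - 18*m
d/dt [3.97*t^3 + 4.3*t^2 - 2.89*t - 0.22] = 11.91*t^2 + 8.6*t - 2.89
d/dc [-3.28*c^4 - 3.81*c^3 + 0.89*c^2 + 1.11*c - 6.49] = -13.12*c^3 - 11.43*c^2 + 1.78*c + 1.11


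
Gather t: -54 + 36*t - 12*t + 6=24*t - 48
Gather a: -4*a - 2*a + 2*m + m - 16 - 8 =-6*a + 3*m - 24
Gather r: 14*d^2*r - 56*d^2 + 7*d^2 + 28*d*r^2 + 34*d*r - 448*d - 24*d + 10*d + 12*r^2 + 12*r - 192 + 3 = -49*d^2 - 462*d + r^2*(28*d + 12) + r*(14*d^2 + 34*d + 12) - 189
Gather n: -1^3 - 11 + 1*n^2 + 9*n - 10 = n^2 + 9*n - 22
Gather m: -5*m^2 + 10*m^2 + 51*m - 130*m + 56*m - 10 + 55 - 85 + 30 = 5*m^2 - 23*m - 10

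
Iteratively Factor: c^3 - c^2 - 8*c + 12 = (c + 3)*(c^2 - 4*c + 4) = (c - 2)*(c + 3)*(c - 2)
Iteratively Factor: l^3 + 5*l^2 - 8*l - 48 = (l + 4)*(l^2 + l - 12) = (l - 3)*(l + 4)*(l + 4)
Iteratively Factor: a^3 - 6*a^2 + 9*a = (a - 3)*(a^2 - 3*a) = a*(a - 3)*(a - 3)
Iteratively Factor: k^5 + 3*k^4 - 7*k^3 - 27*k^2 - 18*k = (k + 1)*(k^4 + 2*k^3 - 9*k^2 - 18*k) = (k - 3)*(k + 1)*(k^3 + 5*k^2 + 6*k) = (k - 3)*(k + 1)*(k + 3)*(k^2 + 2*k) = (k - 3)*(k + 1)*(k + 2)*(k + 3)*(k)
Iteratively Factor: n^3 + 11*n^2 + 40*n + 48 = (n + 3)*(n^2 + 8*n + 16) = (n + 3)*(n + 4)*(n + 4)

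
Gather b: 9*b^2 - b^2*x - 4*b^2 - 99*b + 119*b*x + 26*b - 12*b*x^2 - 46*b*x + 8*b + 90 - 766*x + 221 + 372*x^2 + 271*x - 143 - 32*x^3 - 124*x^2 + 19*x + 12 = b^2*(5 - x) + b*(-12*x^2 + 73*x - 65) - 32*x^3 + 248*x^2 - 476*x + 180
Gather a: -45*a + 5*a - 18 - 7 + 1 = -40*a - 24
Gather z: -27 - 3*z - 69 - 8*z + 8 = -11*z - 88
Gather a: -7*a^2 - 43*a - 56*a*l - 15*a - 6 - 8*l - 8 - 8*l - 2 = -7*a^2 + a*(-56*l - 58) - 16*l - 16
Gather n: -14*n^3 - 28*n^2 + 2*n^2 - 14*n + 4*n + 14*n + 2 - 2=-14*n^3 - 26*n^2 + 4*n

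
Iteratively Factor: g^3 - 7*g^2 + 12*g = (g - 4)*(g^2 - 3*g) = (g - 4)*(g - 3)*(g)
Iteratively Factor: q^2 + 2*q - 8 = (q - 2)*(q + 4)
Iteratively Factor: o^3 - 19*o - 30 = (o - 5)*(o^2 + 5*o + 6) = (o - 5)*(o + 3)*(o + 2)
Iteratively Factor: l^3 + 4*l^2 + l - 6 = (l - 1)*(l^2 + 5*l + 6) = (l - 1)*(l + 3)*(l + 2)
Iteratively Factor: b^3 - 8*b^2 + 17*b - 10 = (b - 2)*(b^2 - 6*b + 5) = (b - 5)*(b - 2)*(b - 1)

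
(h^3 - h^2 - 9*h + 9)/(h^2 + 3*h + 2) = (h^3 - h^2 - 9*h + 9)/(h^2 + 3*h + 2)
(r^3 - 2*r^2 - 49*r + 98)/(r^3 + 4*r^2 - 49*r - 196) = (r - 2)/(r + 4)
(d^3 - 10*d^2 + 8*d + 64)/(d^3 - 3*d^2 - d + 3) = (d^3 - 10*d^2 + 8*d + 64)/(d^3 - 3*d^2 - d + 3)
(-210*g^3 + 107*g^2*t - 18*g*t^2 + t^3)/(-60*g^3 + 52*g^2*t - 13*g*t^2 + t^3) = (-7*g + t)/(-2*g + t)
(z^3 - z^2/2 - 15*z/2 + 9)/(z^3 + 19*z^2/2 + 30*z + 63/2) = (2*z^2 - 7*z + 6)/(2*z^2 + 13*z + 21)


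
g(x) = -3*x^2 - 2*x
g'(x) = -6*x - 2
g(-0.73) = -0.14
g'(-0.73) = 2.38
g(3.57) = -45.37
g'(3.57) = -23.42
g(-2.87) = -18.97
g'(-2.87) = 15.22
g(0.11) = -0.26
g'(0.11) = -2.66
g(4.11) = -58.90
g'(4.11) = -26.66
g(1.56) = -10.42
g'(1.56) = -11.36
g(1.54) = -10.19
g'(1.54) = -11.24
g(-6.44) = -111.54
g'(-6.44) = 36.64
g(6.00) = -120.00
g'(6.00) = -38.00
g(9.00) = -261.00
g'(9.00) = -56.00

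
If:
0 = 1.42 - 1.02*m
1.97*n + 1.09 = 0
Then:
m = 1.39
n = -0.55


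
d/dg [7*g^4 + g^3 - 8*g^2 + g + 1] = 28*g^3 + 3*g^2 - 16*g + 1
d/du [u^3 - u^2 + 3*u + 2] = 3*u^2 - 2*u + 3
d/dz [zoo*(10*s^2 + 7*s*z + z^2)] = zoo*(s + z)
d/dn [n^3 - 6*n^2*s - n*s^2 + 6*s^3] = 3*n^2 - 12*n*s - s^2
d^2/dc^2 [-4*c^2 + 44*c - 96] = -8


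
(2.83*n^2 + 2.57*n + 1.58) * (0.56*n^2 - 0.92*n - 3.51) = 1.5848*n^4 - 1.1644*n^3 - 11.4129*n^2 - 10.4743*n - 5.5458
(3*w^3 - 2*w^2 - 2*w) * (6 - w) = -3*w^4 + 20*w^3 - 10*w^2 - 12*w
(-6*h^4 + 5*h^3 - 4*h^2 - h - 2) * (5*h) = -30*h^5 + 25*h^4 - 20*h^3 - 5*h^2 - 10*h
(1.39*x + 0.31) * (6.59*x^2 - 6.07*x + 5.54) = 9.1601*x^3 - 6.3944*x^2 + 5.8189*x + 1.7174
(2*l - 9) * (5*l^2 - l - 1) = 10*l^3 - 47*l^2 + 7*l + 9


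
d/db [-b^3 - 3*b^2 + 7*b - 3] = -3*b^2 - 6*b + 7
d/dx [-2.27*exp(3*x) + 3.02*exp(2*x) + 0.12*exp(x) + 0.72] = (-6.81*exp(2*x) + 6.04*exp(x) + 0.12)*exp(x)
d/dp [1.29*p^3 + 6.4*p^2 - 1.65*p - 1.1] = 3.87*p^2 + 12.8*p - 1.65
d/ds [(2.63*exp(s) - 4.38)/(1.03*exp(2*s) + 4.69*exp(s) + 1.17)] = (-2.7089*exp(2*s) + 9.0228*exp(s) + 23.6193)*exp(s)/(1.0609*exp(4*s) + 9.6614*exp(3*s) + 24.4063*exp(2*s) + 10.9746*exp(s) + 1.3689)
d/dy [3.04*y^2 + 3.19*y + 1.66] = 6.08*y + 3.19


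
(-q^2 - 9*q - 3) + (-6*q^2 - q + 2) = -7*q^2 - 10*q - 1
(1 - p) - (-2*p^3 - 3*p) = 2*p^3 + 2*p + 1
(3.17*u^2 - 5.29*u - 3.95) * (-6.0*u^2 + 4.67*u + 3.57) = -19.02*u^4 + 46.5439*u^3 + 10.3126*u^2 - 37.3318*u - 14.1015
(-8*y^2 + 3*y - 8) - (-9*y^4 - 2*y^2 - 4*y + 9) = 9*y^4 - 6*y^2 + 7*y - 17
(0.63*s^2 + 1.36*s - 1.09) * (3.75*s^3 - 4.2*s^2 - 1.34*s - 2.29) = 2.3625*s^5 + 2.454*s^4 - 10.6437*s^3 + 1.3129*s^2 - 1.6538*s + 2.4961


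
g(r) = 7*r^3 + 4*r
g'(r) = 21*r^2 + 4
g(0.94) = 9.57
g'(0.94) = 22.56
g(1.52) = 30.66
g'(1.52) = 52.52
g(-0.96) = -10.03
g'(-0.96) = 23.35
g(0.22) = 0.95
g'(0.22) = 5.02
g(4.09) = 495.29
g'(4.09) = 355.29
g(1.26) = 19.04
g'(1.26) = 37.34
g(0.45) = 2.44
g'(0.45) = 8.25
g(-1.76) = -45.20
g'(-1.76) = 69.05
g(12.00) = 12144.00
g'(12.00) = 3028.00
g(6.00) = 1536.00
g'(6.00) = 760.00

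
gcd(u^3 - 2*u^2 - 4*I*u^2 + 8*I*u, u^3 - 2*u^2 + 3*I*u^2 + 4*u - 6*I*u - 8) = u - 2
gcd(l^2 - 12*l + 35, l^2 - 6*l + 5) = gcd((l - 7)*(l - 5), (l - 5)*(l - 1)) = l - 5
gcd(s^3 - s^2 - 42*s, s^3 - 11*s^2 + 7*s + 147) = s - 7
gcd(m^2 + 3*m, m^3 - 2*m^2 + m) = m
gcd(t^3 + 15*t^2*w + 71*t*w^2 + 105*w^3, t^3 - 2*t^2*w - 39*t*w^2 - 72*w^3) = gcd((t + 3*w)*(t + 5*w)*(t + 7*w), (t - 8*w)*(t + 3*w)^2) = t + 3*w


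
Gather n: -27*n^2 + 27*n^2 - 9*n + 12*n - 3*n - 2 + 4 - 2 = 0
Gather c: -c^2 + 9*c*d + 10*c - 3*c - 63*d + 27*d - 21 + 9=-c^2 + c*(9*d + 7) - 36*d - 12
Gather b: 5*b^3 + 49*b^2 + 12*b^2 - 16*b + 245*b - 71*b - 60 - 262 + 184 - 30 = 5*b^3 + 61*b^2 + 158*b - 168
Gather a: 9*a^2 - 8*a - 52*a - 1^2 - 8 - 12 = 9*a^2 - 60*a - 21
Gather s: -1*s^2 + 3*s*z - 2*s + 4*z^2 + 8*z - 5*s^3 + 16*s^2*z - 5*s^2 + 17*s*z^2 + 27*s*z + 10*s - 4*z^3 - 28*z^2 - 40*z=-5*s^3 + s^2*(16*z - 6) + s*(17*z^2 + 30*z + 8) - 4*z^3 - 24*z^2 - 32*z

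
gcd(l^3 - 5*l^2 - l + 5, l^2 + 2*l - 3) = l - 1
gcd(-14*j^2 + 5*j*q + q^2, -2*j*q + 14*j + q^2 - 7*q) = -2*j + q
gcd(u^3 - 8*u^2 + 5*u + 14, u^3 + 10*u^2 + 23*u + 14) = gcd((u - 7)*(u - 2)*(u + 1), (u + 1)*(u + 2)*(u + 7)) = u + 1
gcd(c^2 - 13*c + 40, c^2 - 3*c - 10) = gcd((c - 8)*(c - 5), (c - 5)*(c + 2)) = c - 5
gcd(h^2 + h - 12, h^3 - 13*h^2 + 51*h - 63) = h - 3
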